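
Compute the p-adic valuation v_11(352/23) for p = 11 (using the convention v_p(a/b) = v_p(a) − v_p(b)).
v_11(352/23) = 1

Factor powers of 11 from the numerator and denominator of the reduced fraction: 352 = 11^1 · 32 and 23 = 11^0 · 23. Apply v_p(a/b) = v_p(a) − v_p(b): v_11(352/23) = 1 − 0 = 1.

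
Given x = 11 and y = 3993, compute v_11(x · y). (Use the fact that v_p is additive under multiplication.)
v_11(43923) = 4

v_p(x) = 1 (factor: 11 = 11^1 · 1); v_p(y) = 3 (factor: 3993 = 11^3 · 3). Additivity: v_p(xy) = v_p(x) + v_p(y) = 1 + 3 = 4. (Direct check: xy = 43923 = 11^4 · (3).)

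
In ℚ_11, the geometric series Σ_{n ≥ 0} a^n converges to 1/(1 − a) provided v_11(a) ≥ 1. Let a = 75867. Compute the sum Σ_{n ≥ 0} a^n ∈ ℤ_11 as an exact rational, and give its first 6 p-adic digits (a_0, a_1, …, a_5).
Σ a^n = 1/(1 − a) = -1/75866;  first 6 digits = (1, 0, 0, 2, 5, 0)

v_11(a) = 3 ≥ 1, so the series converges in ℤ_11 to 1/(1 − a) = 1/(1 − 75867) = -1/75866. Expand this rational in ℤ_11: compute digits iteratively via d_i = x_i mod 11, x_{i+1} = (x_i − d_i)/11. The first 6 digits are (1, 0, 0, 2, 5, 0).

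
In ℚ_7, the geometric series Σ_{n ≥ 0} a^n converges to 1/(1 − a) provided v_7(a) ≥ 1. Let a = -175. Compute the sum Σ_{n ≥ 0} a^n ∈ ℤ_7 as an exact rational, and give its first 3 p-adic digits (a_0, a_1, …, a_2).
Σ a^n = 1/(1 − a) = 1/176;  first 3 digits = (1, 3, 5)

v_7(a) = 1 ≥ 1, so the series converges in ℤ_7 to 1/(1 − a) = 1/(1 − (-175)) = 1/176. Expand this rational in ℤ_7: compute digits iteratively via d_i = x_i mod 7, x_{i+1} = (x_i − d_i)/7. The first 3 digits are (1, 3, 5).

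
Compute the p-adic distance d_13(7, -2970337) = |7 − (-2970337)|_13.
d_13(7, -2970337) = 1/371293

Step 1 — x − y = 7 − (-2970337) = 2970344. Step 2 — v_13(2970344) = 5 (factor: 2970344 = (13^5 · 8); the sign does not affect v_p). Step 3 — |x − y|_13 = 13^{-5} = 1/371293.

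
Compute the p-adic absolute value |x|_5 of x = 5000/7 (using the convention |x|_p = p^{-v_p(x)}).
|5000/7|_5 = 1/625

Step 1 — compute v_5(x) by factoring powers of 5 out of the numerator and denominator: v_5(5000/7) = 4. Step 2 — apply |x|_p = p^{-v_p(x)} = 5^{-4} = 1/625.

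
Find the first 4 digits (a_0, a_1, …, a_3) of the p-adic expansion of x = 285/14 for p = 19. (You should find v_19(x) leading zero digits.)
(a_0, …, a_3) = (0, 16, 6, 1)

v_19(285/14) = 1, so a_0 = ... = a_0 = 0. Factor out: x = 19^1 · u with u = 15/14 a unit in ℤ_19. Expand u iteratively via a_{v+i} = u_i mod 19, u_{i+1} = (u_i − a_{v+i})/19:
  u_0 = 15/14;  a_1 = 16;  u_1 = (u_0 − 16)/19 = -11/14
  u_1 = -11/14;  a_2 = 6;  u_2 = (u_1 − 6)/19 = -5/14
  u_2 = -5/14;  a_3 = 1;  u_3 = (u_2 − 1)/19 = -1/14
Digits: (0, 16, 6, 1).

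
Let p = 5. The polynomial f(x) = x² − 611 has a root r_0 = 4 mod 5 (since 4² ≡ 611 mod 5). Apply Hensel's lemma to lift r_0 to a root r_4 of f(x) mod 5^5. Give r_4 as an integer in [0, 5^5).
r_4 = 519 (mod 3125)

Hensel's recurrence: r_{i+1} = r_i − f(r_i)·(f′(r_i))^{-1} mod 5^{i+2}, with f′(x) = 2x. Iterate:
  r_0 = 4 (mod 5)
  r_1 = 19 (mod 25)
  r_2 = 19 (mod 125)
  r_3 = 519 (mod 625)
  r_4 = 519 (mod 3125)
Final: r_4 = 519, and one checks f(r_4) ≡ 0 mod 5^5.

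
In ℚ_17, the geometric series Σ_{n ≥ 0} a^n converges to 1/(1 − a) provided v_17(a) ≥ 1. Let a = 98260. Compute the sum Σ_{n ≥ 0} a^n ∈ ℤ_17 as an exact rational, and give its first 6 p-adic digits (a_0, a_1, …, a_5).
Σ a^n = 1/(1 − a) = -1/98259;  first 6 digits = (1, 0, 0, 3, 1, 0)

v_17(a) = 3 ≥ 1, so the series converges in ℤ_17 to 1/(1 − a) = 1/(1 − 98260) = -1/98259. Expand this rational in ℤ_17: compute digits iteratively via d_i = x_i mod 17, x_{i+1} = (x_i − d_i)/17. The first 6 digits are (1, 0, 0, 3, 1, 0).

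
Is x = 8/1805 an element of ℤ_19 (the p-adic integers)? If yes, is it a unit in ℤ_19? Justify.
x ∉ ℤ_19 (v_19(x) = -2 < 0)

ℤ_19 = {x ∈ ℚ_19 : v_19(x) ≥ 0} and ℤ_19^× = {x ∈ ℤ_19 : v_19(x) = 0}. Here v_19(8/1805) = v_19(num) − v_19(den) = -2; compare against these criteria.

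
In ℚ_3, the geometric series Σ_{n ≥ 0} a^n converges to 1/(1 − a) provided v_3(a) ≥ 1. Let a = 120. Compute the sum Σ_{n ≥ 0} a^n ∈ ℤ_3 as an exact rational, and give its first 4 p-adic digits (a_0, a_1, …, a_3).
Σ a^n = 1/(1 − a) = -1/119;  first 4 digits = (1, 1, 2, 1)

v_3(a) = 1 ≥ 1, so the series converges in ℤ_3 to 1/(1 − a) = 1/(1 − 120) = -1/119. Expand this rational in ℤ_3: compute digits iteratively via d_i = x_i mod 3, x_{i+1} = (x_i − d_i)/3. The first 4 digits are (1, 1, 2, 1).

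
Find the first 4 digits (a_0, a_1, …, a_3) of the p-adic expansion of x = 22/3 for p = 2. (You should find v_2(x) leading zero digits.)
(a_0, …, a_3) = (0, 1, 0, 0)

v_2(22/3) = 1, so a_0 = ... = a_0 = 0. Factor out: x = 2^1 · u with u = 11/3 a unit in ℤ_2. Expand u iteratively via a_{v+i} = u_i mod 2, u_{i+1} = (u_i − a_{v+i})/2:
  u_0 = 11/3;  a_1 = 1;  u_1 = (u_0 − 1)/2 = 4/3
  u_1 = 4/3;  a_2 = 0;  u_2 = (u_1 − 0)/2 = 2/3
  u_2 = 2/3;  a_3 = 0;  u_3 = (u_2 − 0)/2 = 1/3
Digits: (0, 1, 0, 0).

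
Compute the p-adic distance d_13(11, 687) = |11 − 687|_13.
d_13(11, 687) = 1/169

Step 1 — x − y = 11 − 687 = -676. Step 2 — v_13(-676) = 2 (factor: -676 = −(13^2 · 4); the sign does not affect v_p). Step 3 — |x − y|_13 = 13^{-2} = 1/169.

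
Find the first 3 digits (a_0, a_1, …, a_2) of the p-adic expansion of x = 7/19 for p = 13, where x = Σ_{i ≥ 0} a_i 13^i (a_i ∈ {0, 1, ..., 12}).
(a_0, …, a_2) = (12, 8, 0)

v_13(7/19) = 0 (numerator and denominator both coprime to 13), so x ∈ ℤ_13^×. Compute digits iteratively via a_i = x_i mod 13, x_{i+1} = (x_i − a_i)/13, with x_0 = x:
  x_0 = 7/19;  a_0 = 12;  x_1 = (x_0 − 12)/13 = -17/19
  x_1 = -17/19;  a_1 = 8;  x_2 = (x_1 − 8)/13 = -13/19
  x_2 = -13/19;  a_2 = 0;  x_3 = (x_2 − 0)/13 = -1/19
Digits: (12, 8, 0).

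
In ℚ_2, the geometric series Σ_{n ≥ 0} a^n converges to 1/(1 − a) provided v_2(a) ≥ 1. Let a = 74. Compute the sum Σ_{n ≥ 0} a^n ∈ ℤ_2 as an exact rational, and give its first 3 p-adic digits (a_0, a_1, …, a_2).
Σ a^n = 1/(1 − a) = -1/73;  first 3 digits = (1, 1, 1)

v_2(a) = 1 ≥ 1, so the series converges in ℤ_2 to 1/(1 − a) = 1/(1 − 74) = -1/73. Expand this rational in ℤ_2: compute digits iteratively via d_i = x_i mod 2, x_{i+1} = (x_i − d_i)/2. The first 3 digits are (1, 1, 1).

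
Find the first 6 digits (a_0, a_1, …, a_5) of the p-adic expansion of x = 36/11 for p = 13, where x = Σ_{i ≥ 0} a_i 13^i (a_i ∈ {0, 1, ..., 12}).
(a_0, …, a_5) = (8, 2, 1, 7, 3, 8)

v_13(36/11) = 0 (numerator and denominator both coprime to 13), so x ∈ ℤ_13^×. Compute digits iteratively via a_i = x_i mod 13, x_{i+1} = (x_i − a_i)/13, with x_0 = x:
  x_0 = 36/11;  a_0 = 8;  x_1 = (x_0 − 8)/13 = -4/11
  x_1 = -4/11;  a_1 = 2;  x_2 = (x_1 − 2)/13 = -2/11
  x_2 = -2/11;  a_2 = 1;  x_3 = (x_2 − 1)/13 = -1/11
  x_3 = -1/11;  a_3 = 7;  x_4 = (x_3 − 7)/13 = -6/11
  x_4 = -6/11;  a_4 = 3;  x_5 = (x_4 − 3)/13 = -3/11
  x_5 = -3/11;  a_5 = 8;  x_6 = (x_5 − 8)/13 = -7/11
Digits: (8, 2, 1, 7, 3, 8).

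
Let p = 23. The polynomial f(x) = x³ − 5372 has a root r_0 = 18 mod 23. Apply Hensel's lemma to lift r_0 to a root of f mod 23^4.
r_3 = 186502 (mod 279841)

Hensel: r_{i+1} = r_i − f(r_i)/f′(r_i) mod 23^{i+2}, where f′(x) = 3x². Iterate:
  r_0 = 18 (mod 23)
  r_1 = 294 (mod 529)
  r_2 = 3997 (mod 12167)
  r_3 = 186502 (mod 279841)
Final: r = 186502 with f(r) ≡ 0 mod 23^4.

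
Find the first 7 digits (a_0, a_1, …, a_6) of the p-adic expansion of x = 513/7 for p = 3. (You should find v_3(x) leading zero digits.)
(a_0, …, a_6) = (0, 0, 0, 1, 1, 2, 1)

v_3(513/7) = 3, so a_0 = ... = a_2 = 0. Factor out: x = 3^3 · u with u = 19/7 a unit in ℤ_3. Expand u iteratively via a_{v+i} = u_i mod 3, u_{i+1} = (u_i − a_{v+i})/3:
  u_0 = 19/7;  a_3 = 1;  u_1 = (u_0 − 1)/3 = 4/7
  u_1 = 4/7;  a_4 = 1;  u_2 = (u_1 − 1)/3 = -1/7
  u_2 = -1/7;  a_5 = 2;  u_3 = (u_2 − 2)/3 = -5/7
  u_3 = -5/7;  a_6 = 1;  u_4 = (u_3 − 1)/3 = -4/7
Digits: (0, 0, 0, 1, 1, 2, 1).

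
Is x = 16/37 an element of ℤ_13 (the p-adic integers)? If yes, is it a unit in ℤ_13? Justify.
x ∈ ℤ_13^× (unit); v_13(x) = 0

ℤ_13 = {x ∈ ℚ_13 : v_13(x) ≥ 0} and ℤ_13^× = {x ∈ ℤ_13 : v_13(x) = 0}. Here v_13(16/37) = v_13(num) − v_13(den) = 0; compare against these criteria.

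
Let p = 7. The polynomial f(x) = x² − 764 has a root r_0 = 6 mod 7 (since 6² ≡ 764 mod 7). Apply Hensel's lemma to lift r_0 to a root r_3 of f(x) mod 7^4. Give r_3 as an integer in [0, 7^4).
r_3 = 2288 (mod 2401)

Hensel's recurrence: r_{i+1} = r_i − f(r_i)·(f′(r_i))^{-1} mod 7^{i+2}, with f′(x) = 2x. Iterate:
  r_0 = 6 (mod 7)
  r_1 = 34 (mod 49)
  r_2 = 230 (mod 343)
  r_3 = 2288 (mod 2401)
Final: r_3 = 2288, and one checks f(r_3) ≡ 0 mod 7^4.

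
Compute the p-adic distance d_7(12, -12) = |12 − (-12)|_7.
d_7(12, -12) = 1

Step 1 — x − y = 12 − (-12) = 24. Step 2 — v_7(24) = 0 (factor: 24 = (7^0 · 24); the sign does not affect v_p). Step 3 — |x − y|_7 = 7^{0} = 1.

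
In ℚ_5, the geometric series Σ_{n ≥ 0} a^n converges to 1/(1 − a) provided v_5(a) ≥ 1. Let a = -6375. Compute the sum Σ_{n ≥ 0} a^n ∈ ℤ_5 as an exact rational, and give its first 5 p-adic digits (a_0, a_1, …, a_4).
Σ a^n = 1/(1 − a) = 1/6376;  first 5 digits = (1, 0, 0, 4, 4)

v_5(a) = 3 ≥ 1, so the series converges in ℤ_5 to 1/(1 − a) = 1/(1 − (-6375)) = 1/6376. Expand this rational in ℤ_5: compute digits iteratively via d_i = x_i mod 5, x_{i+1} = (x_i − d_i)/5. The first 5 digits are (1, 0, 0, 4, 4).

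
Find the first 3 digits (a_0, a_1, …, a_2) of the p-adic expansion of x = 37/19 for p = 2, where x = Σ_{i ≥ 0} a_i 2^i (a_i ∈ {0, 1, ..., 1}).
(a_0, …, a_2) = (1, 1, 1)

v_2(37/19) = 0 (numerator and denominator both coprime to 2), so x ∈ ℤ_2^×. Compute digits iteratively via a_i = x_i mod 2, x_{i+1} = (x_i − a_i)/2, with x_0 = x:
  x_0 = 37/19;  a_0 = 1;  x_1 = (x_0 − 1)/2 = 9/19
  x_1 = 9/19;  a_1 = 1;  x_2 = (x_1 − 1)/2 = -5/19
  x_2 = -5/19;  a_2 = 1;  x_3 = (x_2 − 1)/2 = -12/19
Digits: (1, 1, 1).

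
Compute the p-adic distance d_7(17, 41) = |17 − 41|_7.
d_7(17, 41) = 1

Step 1 — x − y = 17 − 41 = -24. Step 2 — v_7(-24) = 0 (factor: -24 = −(7^0 · 24); the sign does not affect v_p). Step 3 — |x − y|_7 = 7^{0} = 1.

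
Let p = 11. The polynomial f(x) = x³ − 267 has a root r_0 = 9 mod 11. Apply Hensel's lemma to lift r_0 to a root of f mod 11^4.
r_3 = 9106 (mod 14641)

Hensel: r_{i+1} = r_i − f(r_i)/f′(r_i) mod 11^{i+2}, where f′(x) = 3x². Iterate:
  r_0 = 9 (mod 11)
  r_1 = 31 (mod 121)
  r_2 = 1120 (mod 1331)
  r_3 = 9106 (mod 14641)
Final: r = 9106 with f(r) ≡ 0 mod 11^4.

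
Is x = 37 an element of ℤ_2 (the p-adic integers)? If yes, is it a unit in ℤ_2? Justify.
x ∈ ℤ_2^× (unit); v_2(x) = 0

ℤ_2 = {x ∈ ℚ_2 : v_2(x) ≥ 0} and ℤ_2^× = {x ∈ ℤ_2 : v_2(x) = 0}. Here v_2(37) = v_2(num) − v_2(den) = 0; compare against these criteria.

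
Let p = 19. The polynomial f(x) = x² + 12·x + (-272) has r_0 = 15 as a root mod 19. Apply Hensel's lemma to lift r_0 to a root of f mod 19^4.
r_3 = 53500 (mod 130321)

Hensel: r_{i+1} = r_i − f(r_i)·(f′(r_i))^{-1} mod 19^{i+2}, f′(x) = 2x + 12. Iterate:
  r_0 = 15 (mod 19)
  r_1 = 72 (mod 361)
  r_2 = 5487 (mod 6859)
  r_3 = 53500 (mod 130321)
Final: r = 53500 satisfies f(r) ≡ 0 mod 19^4.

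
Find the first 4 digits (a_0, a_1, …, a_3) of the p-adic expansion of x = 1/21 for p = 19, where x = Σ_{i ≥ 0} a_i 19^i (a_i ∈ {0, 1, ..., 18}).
(a_0, …, a_3) = (10, 4, 7, 15)

v_19(1/21) = 0 (numerator and denominator both coprime to 19), so x ∈ ℤ_19^×. Compute digits iteratively via a_i = x_i mod 19, x_{i+1} = (x_i − a_i)/19, with x_0 = x:
  x_0 = 1/21;  a_0 = 10;  x_1 = (x_0 − 10)/19 = -11/21
  x_1 = -11/21;  a_1 = 4;  x_2 = (x_1 − 4)/19 = -5/21
  x_2 = -5/21;  a_2 = 7;  x_3 = (x_2 − 7)/19 = -8/21
  x_3 = -8/21;  a_3 = 15;  x_4 = (x_3 − 15)/19 = -17/21
Digits: (10, 4, 7, 15).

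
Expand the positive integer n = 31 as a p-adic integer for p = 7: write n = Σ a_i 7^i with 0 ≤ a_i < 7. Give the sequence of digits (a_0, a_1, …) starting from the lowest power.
(a_0, a_1, …) = (3, 4)

Repeated division by 7 gives the digits low-to-high: 31 = 3 + 4·7^1. Digit sequence: (3, 4).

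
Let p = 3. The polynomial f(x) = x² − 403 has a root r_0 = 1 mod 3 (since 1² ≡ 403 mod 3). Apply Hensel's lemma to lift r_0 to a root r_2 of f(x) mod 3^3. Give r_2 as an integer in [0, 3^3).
r_2 = 22 (mod 27)

Hensel's recurrence: r_{i+1} = r_i − f(r_i)·(f′(r_i))^{-1} mod 3^{i+2}, with f′(x) = 2x. Iterate:
  r_0 = 1 (mod 3)
  r_1 = 4 (mod 9)
  r_2 = 22 (mod 27)
Final: r_2 = 22, and one checks f(r_2) ≡ 0 mod 3^3.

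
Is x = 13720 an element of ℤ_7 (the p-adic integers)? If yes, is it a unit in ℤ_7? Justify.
x ∈ ℤ_7 but not a unit; v_7(x) = 3 > 0

ℤ_7 = {x ∈ ℚ_7 : v_7(x) ≥ 0} and ℤ_7^× = {x ∈ ℤ_7 : v_7(x) = 0}. Here v_7(13720) = v_7(num) − v_7(den) = 3; compare against these criteria.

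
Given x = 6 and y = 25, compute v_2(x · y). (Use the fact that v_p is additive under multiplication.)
v_2(150) = 1

v_p(x) = 1 (factor: 6 = 2^1 · 3); v_p(y) = 0 (factor: 25 = 2^0 · 25). Additivity: v_p(xy) = v_p(x) + v_p(y) = 1 + 0 = 1. (Direct check: xy = 150 = 2^1 · (75).)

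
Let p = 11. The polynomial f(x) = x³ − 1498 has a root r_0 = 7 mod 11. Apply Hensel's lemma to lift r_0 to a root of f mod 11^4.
r_3 = 11337 (mod 14641)

Hensel: r_{i+1} = r_i − f(r_i)/f′(r_i) mod 11^{i+2}, where f′(x) = 3x². Iterate:
  r_0 = 7 (mod 11)
  r_1 = 84 (mod 121)
  r_2 = 689 (mod 1331)
  r_3 = 11337 (mod 14641)
Final: r = 11337 with f(r) ≡ 0 mod 11^4.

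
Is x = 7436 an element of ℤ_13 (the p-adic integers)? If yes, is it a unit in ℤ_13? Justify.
x ∈ ℤ_13 but not a unit; v_13(x) = 2 > 0

ℤ_13 = {x ∈ ℚ_13 : v_13(x) ≥ 0} and ℤ_13^× = {x ∈ ℤ_13 : v_13(x) = 0}. Here v_13(7436) = v_13(num) − v_13(den) = 2; compare against these criteria.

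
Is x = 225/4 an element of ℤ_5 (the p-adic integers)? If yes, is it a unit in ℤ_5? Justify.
x ∈ ℤ_5 but not a unit; v_5(x) = 2 > 0

ℤ_5 = {x ∈ ℚ_5 : v_5(x) ≥ 0} and ℤ_5^× = {x ∈ ℤ_5 : v_5(x) = 0}. Here v_5(225/4) = v_5(num) − v_5(den) = 2; compare against these criteria.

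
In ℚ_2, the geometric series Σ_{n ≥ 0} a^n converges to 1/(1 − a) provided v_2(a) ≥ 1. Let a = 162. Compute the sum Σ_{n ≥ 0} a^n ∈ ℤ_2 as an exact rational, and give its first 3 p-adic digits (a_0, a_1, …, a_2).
Σ a^n = 1/(1 − a) = -1/161;  first 3 digits = (1, 1, 1)

v_2(a) = 1 ≥ 1, so the series converges in ℤ_2 to 1/(1 − a) = 1/(1 − 162) = -1/161. Expand this rational in ℤ_2: compute digits iteratively via d_i = x_i mod 2, x_{i+1} = (x_i − d_i)/2. The first 3 digits are (1, 1, 1).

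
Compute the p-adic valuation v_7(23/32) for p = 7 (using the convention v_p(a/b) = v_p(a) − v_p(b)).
v_7(23/32) = 0

Factor powers of 7 from the numerator and denominator of the reduced fraction: 23 = 7^0 · 23 and 32 = 7^0 · 32. Apply v_p(a/b) = v_p(a) − v_p(b): v_7(23/32) = 0 − 0 = 0.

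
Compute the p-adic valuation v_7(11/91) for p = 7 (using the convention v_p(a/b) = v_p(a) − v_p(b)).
v_7(11/91) = -1

Factor powers of 7 from the numerator and denominator of the reduced fraction: 11 = 7^0 · 11 and 91 = 7^1 · 13. Apply v_p(a/b) = v_p(a) − v_p(b): v_7(11/91) = 0 − 1 = -1.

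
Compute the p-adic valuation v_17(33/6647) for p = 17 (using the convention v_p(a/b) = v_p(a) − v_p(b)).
v_17(33/6647) = -2

Factor powers of 17 from the numerator and denominator of the reduced fraction: 33 = 17^0 · 33 and 6647 = 17^2 · 23. Apply v_p(a/b) = v_p(a) − v_p(b): v_17(33/6647) = 0 − 2 = -2.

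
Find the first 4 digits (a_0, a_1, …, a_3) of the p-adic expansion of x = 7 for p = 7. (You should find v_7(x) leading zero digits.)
(a_0, …, a_3) = (0, 1, 0, 0)

v_7(7) = 1, so a_0 = ... = a_0 = 0. Factor out: x = 7^1 · u with u = 1 a unit in ℤ_7. Expand u iteratively via a_{v+i} = u_i mod 7, u_{i+1} = (u_i − a_{v+i})/7:
  u_0 = 1;  a_1 = 1;  u_1 = (u_0 − 1)/7 = 0
  u_1 = 0;  a_2 = 0;  u_2 = (u_1 − 0)/7 = 0
  u_2 = 0;  a_3 = 0;  u_3 = (u_2 − 0)/7 = 0
Digits: (0, 1, 0, 0).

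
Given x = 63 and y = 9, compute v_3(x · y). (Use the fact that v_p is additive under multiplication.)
v_3(567) = 4

v_p(x) = 2 (factor: 63 = 3^2 · 7); v_p(y) = 2 (factor: 9 = 3^2 · 1). Additivity: v_p(xy) = v_p(x) + v_p(y) = 2 + 2 = 4. (Direct check: xy = 567 = 3^4 · (7).)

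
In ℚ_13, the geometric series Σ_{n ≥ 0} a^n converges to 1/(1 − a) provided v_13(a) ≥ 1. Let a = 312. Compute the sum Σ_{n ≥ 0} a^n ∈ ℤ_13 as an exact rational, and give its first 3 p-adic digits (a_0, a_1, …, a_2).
Σ a^n = 1/(1 − a) = -1/311;  first 3 digits = (1, 11, 5)

v_13(a) = 1 ≥ 1, so the series converges in ℤ_13 to 1/(1 − a) = 1/(1 − 312) = -1/311. Expand this rational in ℤ_13: compute digits iteratively via d_i = x_i mod 13, x_{i+1} = (x_i − d_i)/13. The first 3 digits are (1, 11, 5).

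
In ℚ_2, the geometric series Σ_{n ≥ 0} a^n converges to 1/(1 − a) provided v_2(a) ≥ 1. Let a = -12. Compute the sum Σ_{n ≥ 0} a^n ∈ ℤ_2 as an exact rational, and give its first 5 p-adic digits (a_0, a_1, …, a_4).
Σ a^n = 1/(1 − a) = 1/13;  first 5 digits = (1, 0, 1, 0, 0)

v_2(a) = 2 ≥ 1, so the series converges in ℤ_2 to 1/(1 − a) = 1/(1 − (-12)) = 1/13. Expand this rational in ℤ_2: compute digits iteratively via d_i = x_i mod 2, x_{i+1} = (x_i − d_i)/2. The first 5 digits are (1, 0, 1, 0, 0).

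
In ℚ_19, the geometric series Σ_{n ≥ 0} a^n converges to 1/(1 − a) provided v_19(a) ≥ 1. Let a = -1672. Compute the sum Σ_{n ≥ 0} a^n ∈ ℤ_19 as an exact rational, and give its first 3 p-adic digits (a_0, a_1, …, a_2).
Σ a^n = 1/(1 − a) = 1/1673;  first 3 digits = (1, 7, 6)

v_19(a) = 1 ≥ 1, so the series converges in ℤ_19 to 1/(1 − a) = 1/(1 − (-1672)) = 1/1673. Expand this rational in ℤ_19: compute digits iteratively via d_i = x_i mod 19, x_{i+1} = (x_i − d_i)/19. The first 3 digits are (1, 7, 6).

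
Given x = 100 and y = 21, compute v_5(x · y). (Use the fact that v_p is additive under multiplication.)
v_5(2100) = 2

v_p(x) = 2 (factor: 100 = 5^2 · 4); v_p(y) = 0 (factor: 21 = 5^0 · 21). Additivity: v_p(xy) = v_p(x) + v_p(y) = 2 + 0 = 2. (Direct check: xy = 2100 = 5^2 · (84).)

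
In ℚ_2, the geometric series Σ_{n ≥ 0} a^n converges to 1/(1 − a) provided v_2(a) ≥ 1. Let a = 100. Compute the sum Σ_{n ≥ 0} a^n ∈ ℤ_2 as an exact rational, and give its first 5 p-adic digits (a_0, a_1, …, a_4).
Σ a^n = 1/(1 − a) = -1/99;  first 5 digits = (1, 0, 1, 0, 1)

v_2(a) = 2 ≥ 1, so the series converges in ℤ_2 to 1/(1 − a) = 1/(1 − 100) = -1/99. Expand this rational in ℤ_2: compute digits iteratively via d_i = x_i mod 2, x_{i+1} = (x_i − d_i)/2. The first 5 digits are (1, 0, 1, 0, 1).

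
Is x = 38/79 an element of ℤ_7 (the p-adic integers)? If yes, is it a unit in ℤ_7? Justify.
x ∈ ℤ_7^× (unit); v_7(x) = 0

ℤ_7 = {x ∈ ℚ_7 : v_7(x) ≥ 0} and ℤ_7^× = {x ∈ ℤ_7 : v_7(x) = 0}. Here v_7(38/79) = v_7(num) − v_7(den) = 0; compare against these criteria.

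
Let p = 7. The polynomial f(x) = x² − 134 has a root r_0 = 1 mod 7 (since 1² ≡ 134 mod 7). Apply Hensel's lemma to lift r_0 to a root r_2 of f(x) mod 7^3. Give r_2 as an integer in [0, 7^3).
r_2 = 43 (mod 343)

Hensel's recurrence: r_{i+1} = r_i − f(r_i)·(f′(r_i))^{-1} mod 7^{i+2}, with f′(x) = 2x. Iterate:
  r_0 = 1 (mod 7)
  r_1 = 43 (mod 49)
  r_2 = 43 (mod 343)
Final: r_2 = 43, and one checks f(r_2) ≡ 0 mod 7^3.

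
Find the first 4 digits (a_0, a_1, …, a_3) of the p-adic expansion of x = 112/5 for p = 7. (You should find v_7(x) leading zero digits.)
(a_0, …, a_3) = (0, 6, 1, 4)

v_7(112/5) = 1, so a_0 = ... = a_0 = 0. Factor out: x = 7^1 · u with u = 16/5 a unit in ℤ_7. Expand u iteratively via a_{v+i} = u_i mod 7, u_{i+1} = (u_i − a_{v+i})/7:
  u_0 = 16/5;  a_1 = 6;  u_1 = (u_0 − 6)/7 = -2/5
  u_1 = -2/5;  a_2 = 1;  u_2 = (u_1 − 1)/7 = -1/5
  u_2 = -1/5;  a_3 = 4;  u_3 = (u_2 − 4)/7 = -3/5
Digits: (0, 6, 1, 4).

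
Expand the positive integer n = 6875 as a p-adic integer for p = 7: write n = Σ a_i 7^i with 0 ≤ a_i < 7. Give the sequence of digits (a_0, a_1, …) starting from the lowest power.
(a_0, a_1, …) = (1, 2, 0, 6, 2)

Repeated division by 7 gives the digits low-to-high: 6875 = 1 + 2·7^1 + 6·7^3 + 2·7^4. Digit sequence: (1, 2, 0, 6, 2).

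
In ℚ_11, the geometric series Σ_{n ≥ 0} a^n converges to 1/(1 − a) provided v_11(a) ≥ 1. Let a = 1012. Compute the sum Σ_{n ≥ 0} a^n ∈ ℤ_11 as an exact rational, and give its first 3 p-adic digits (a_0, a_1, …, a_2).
Σ a^n = 1/(1 − a) = -1/1011;  first 3 digits = (1, 4, 2)

v_11(a) = 1 ≥ 1, so the series converges in ℤ_11 to 1/(1 − a) = 1/(1 − 1012) = -1/1011. Expand this rational in ℤ_11: compute digits iteratively via d_i = x_i mod 11, x_{i+1} = (x_i − d_i)/11. The first 3 digits are (1, 4, 2).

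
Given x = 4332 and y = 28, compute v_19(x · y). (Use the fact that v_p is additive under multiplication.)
v_19(121296) = 2

v_p(x) = 2 (factor: 4332 = 19^2 · 12); v_p(y) = 0 (factor: 28 = 19^0 · 28). Additivity: v_p(xy) = v_p(x) + v_p(y) = 2 + 0 = 2. (Direct check: xy = 121296 = 19^2 · (336).)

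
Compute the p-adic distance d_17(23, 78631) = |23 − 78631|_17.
d_17(23, 78631) = 1/4913

Step 1 — x − y = 23 − 78631 = -78608. Step 2 — v_17(-78608) = 3 (factor: -78608 = −(17^3 · 16); the sign does not affect v_p). Step 3 — |x − y|_17 = 17^{-3} = 1/4913.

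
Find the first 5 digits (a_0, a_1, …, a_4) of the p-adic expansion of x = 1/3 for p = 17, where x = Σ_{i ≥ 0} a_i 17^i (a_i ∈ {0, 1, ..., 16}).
(a_0, …, a_4) = (6, 11, 5, 11, 5)

v_17(1/3) = 0 (numerator and denominator both coprime to 17), so x ∈ ℤ_17^×. Compute digits iteratively via a_i = x_i mod 17, x_{i+1} = (x_i − a_i)/17, with x_0 = x:
  x_0 = 1/3;  a_0 = 6;  x_1 = (x_0 − 6)/17 = -1/3
  x_1 = -1/3;  a_1 = 11;  x_2 = (x_1 − 11)/17 = -2/3
  x_2 = -2/3;  a_2 = 5;  x_3 = (x_2 − 5)/17 = -1/3
  x_3 = -1/3;  a_3 = 11;  x_4 = (x_3 − 11)/17 = -2/3
  x_4 = -2/3;  a_4 = 5;  x_5 = (x_4 − 5)/17 = -1/3
Digits: (6, 11, 5, 11, 5).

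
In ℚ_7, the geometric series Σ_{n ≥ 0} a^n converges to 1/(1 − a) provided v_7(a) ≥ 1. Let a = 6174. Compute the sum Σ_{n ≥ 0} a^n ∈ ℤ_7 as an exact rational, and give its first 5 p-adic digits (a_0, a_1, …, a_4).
Σ a^n = 1/(1 − a) = -1/6173;  first 5 digits = (1, 0, 0, 4, 2)

v_7(a) = 3 ≥ 1, so the series converges in ℤ_7 to 1/(1 − a) = 1/(1 − 6174) = -1/6173. Expand this rational in ℤ_7: compute digits iteratively via d_i = x_i mod 7, x_{i+1} = (x_i − d_i)/7. The first 5 digits are (1, 0, 0, 4, 2).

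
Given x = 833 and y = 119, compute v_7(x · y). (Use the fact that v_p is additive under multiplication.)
v_7(99127) = 3

v_p(x) = 2 (factor: 833 = 7^2 · 17); v_p(y) = 1 (factor: 119 = 7^1 · 17). Additivity: v_p(xy) = v_p(x) + v_p(y) = 2 + 1 = 3. (Direct check: xy = 99127 = 7^3 · (289).)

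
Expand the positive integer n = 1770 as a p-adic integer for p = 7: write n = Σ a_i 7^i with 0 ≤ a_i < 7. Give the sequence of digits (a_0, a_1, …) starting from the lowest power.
(a_0, a_1, …) = (6, 0, 1, 5)

Repeated division by 7 gives the digits low-to-high: 1770 = 6 + 1·7^2 + 5·7^3. Digit sequence: (6, 0, 1, 5).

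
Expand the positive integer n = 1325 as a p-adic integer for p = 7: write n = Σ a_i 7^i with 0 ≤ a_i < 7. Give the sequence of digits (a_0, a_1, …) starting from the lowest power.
(a_0, a_1, …) = (2, 0, 6, 3)

Repeated division by 7 gives the digits low-to-high: 1325 = 2 + 6·7^2 + 3·7^3. Digit sequence: (2, 0, 6, 3).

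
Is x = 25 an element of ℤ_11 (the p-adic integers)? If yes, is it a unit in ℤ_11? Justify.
x ∈ ℤ_11^× (unit); v_11(x) = 0

ℤ_11 = {x ∈ ℚ_11 : v_11(x) ≥ 0} and ℤ_11^× = {x ∈ ℤ_11 : v_11(x) = 0}. Here v_11(25) = v_11(num) − v_11(den) = 0; compare against these criteria.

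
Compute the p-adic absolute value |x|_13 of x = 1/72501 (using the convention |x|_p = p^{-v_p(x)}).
|1/72501|_13 = 2197

Step 1 — compute v_13(x) by factoring powers of 13 out of the numerator and denominator: v_13(1/72501) = -3. Step 2 — apply |x|_p = p^{-v_p(x)} = 13^{3} = 2197.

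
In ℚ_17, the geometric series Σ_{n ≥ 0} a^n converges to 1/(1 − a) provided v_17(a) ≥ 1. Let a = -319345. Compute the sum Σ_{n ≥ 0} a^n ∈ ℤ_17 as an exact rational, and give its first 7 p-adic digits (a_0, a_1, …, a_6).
Σ a^n = 1/(1 − a) = 1/319346;  first 7 digits = (1, 0, 0, 3, 13, 16, 8)

v_17(a) = 3 ≥ 1, so the series converges in ℤ_17 to 1/(1 − a) = 1/(1 − (-319345)) = 1/319346. Expand this rational in ℤ_17: compute digits iteratively via d_i = x_i mod 17, x_{i+1} = (x_i − d_i)/17. The first 7 digits are (1, 0, 0, 3, 13, 16, 8).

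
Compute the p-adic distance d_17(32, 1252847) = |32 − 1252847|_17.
d_17(32, 1252847) = 1/83521

Step 1 — x − y = 32 − 1252847 = -1252815. Step 2 — v_17(-1252815) = 4 (factor: -1252815 = −(17^4 · 15); the sign does not affect v_p). Step 3 — |x − y|_17 = 17^{-4} = 1/83521.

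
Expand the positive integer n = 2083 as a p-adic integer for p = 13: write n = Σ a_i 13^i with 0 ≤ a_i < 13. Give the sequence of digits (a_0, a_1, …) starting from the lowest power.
(a_0, a_1, …) = (3, 4, 12)

Repeated division by 13 gives the digits low-to-high: 2083 = 3 + 4·13^1 + 12·13^2. Digit sequence: (3, 4, 12).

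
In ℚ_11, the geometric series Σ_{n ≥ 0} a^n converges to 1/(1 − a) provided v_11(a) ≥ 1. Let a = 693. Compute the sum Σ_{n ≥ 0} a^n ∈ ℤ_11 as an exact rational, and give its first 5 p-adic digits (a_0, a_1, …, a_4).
Σ a^n = 1/(1 − a) = -1/692;  first 5 digits = (1, 8, 3, 4, 9)

v_11(a) = 1 ≥ 1, so the series converges in ℤ_11 to 1/(1 − a) = 1/(1 − 693) = -1/692. Expand this rational in ℤ_11: compute digits iteratively via d_i = x_i mod 11, x_{i+1} = (x_i − d_i)/11. The first 5 digits are (1, 8, 3, 4, 9).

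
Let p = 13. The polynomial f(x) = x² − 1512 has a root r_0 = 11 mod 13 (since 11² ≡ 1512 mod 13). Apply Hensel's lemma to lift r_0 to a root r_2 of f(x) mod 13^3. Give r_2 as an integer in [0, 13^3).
r_2 = 1649 (mod 2197)

Hensel's recurrence: r_{i+1} = r_i − f(r_i)·(f′(r_i))^{-1} mod 13^{i+2}, with f′(x) = 2x. Iterate:
  r_0 = 11 (mod 13)
  r_1 = 128 (mod 169)
  r_2 = 1649 (mod 2197)
Final: r_2 = 1649, and one checks f(r_2) ≡ 0 mod 13^3.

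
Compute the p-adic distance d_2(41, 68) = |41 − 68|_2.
d_2(41, 68) = 1

Step 1 — x − y = 41 − 68 = -27. Step 2 — v_2(-27) = 0 (factor: -27 = −(2^0 · 27); the sign does not affect v_p). Step 3 — |x − y|_2 = 2^{0} = 1.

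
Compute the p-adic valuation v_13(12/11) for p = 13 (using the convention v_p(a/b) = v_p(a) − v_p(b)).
v_13(12/11) = 0

Factor powers of 13 from the numerator and denominator of the reduced fraction: 12 = 13^0 · 12 and 11 = 13^0 · 11. Apply v_p(a/b) = v_p(a) − v_p(b): v_13(12/11) = 0 − 0 = 0.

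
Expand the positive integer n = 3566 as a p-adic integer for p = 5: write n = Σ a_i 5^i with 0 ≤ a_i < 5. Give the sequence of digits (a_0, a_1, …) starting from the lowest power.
(a_0, a_1, …) = (1, 3, 2, 3, 0, 1)

Repeated division by 5 gives the digits low-to-high: 3566 = 1 + 3·5^1 + 2·5^2 + 3·5^3 + 1·5^5. Digit sequence: (1, 3, 2, 3, 0, 1).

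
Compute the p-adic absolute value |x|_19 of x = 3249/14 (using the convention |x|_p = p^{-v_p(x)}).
|3249/14|_19 = 1/361

Step 1 — compute v_19(x) by factoring powers of 19 out of the numerator and denominator: v_19(3249/14) = 2. Step 2 — apply |x|_p = p^{-v_p(x)} = 19^{-2} = 1/361.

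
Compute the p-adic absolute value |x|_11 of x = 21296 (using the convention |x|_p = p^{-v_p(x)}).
|21296|_11 = 1/1331

Step 1 — compute v_11(x) by factoring powers of 11 out of the numerator and denominator: v_11(21296) = 3. Step 2 — apply |x|_p = p^{-v_p(x)} = 11^{-3} = 1/1331.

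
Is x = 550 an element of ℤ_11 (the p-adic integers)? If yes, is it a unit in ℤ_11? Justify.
x ∈ ℤ_11 but not a unit; v_11(x) = 1 > 0

ℤ_11 = {x ∈ ℚ_11 : v_11(x) ≥ 0} and ℤ_11^× = {x ∈ ℤ_11 : v_11(x) = 0}. Here v_11(550) = v_11(num) − v_11(den) = 1; compare against these criteria.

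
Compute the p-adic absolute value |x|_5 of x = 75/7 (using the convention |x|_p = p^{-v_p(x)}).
|75/7|_5 = 1/25

Step 1 — compute v_5(x) by factoring powers of 5 out of the numerator and denominator: v_5(75/7) = 2. Step 2 — apply |x|_p = p^{-v_p(x)} = 5^{-2} = 1/25.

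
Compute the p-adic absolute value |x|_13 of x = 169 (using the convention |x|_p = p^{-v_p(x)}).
|169|_13 = 1/169

Step 1 — compute v_13(x) by factoring powers of 13 out of the numerator and denominator: v_13(169) = 2. Step 2 — apply |x|_p = p^{-v_p(x)} = 13^{-2} = 1/169.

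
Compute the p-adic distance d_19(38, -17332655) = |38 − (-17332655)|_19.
d_19(38, -17332655) = 1/2476099

Step 1 — x − y = 38 − (-17332655) = 17332693. Step 2 — v_19(17332693) = 5 (factor: 17332693 = (19^5 · 7); the sign does not affect v_p). Step 3 — |x − y|_19 = 19^{-5} = 1/2476099.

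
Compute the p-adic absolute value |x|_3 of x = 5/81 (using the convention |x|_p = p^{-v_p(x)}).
|5/81|_3 = 81

Step 1 — compute v_3(x) by factoring powers of 3 out of the numerator and denominator: v_3(5/81) = -4. Step 2 — apply |x|_p = p^{-v_p(x)} = 3^{4} = 81.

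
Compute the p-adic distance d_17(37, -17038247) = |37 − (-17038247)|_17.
d_17(37, -17038247) = 1/1419857

Step 1 — x − y = 37 − (-17038247) = 17038284. Step 2 — v_17(17038284) = 5 (factor: 17038284 = (17^5 · 12); the sign does not affect v_p). Step 3 — |x − y|_17 = 17^{-5} = 1/1419857.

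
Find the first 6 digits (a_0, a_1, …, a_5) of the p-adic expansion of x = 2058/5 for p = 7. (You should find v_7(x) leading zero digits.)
(a_0, …, a_5) = (0, 0, 0, 4, 1, 4)

v_7(2058/5) = 3, so a_0 = ... = a_2 = 0. Factor out: x = 7^3 · u with u = 6/5 a unit in ℤ_7. Expand u iteratively via a_{v+i} = u_i mod 7, u_{i+1} = (u_i − a_{v+i})/7:
  u_0 = 6/5;  a_3 = 4;  u_1 = (u_0 − 4)/7 = -2/5
  u_1 = -2/5;  a_4 = 1;  u_2 = (u_1 − 1)/7 = -1/5
  u_2 = -1/5;  a_5 = 4;  u_3 = (u_2 − 4)/7 = -3/5
Digits: (0, 0, 0, 4, 1, 4).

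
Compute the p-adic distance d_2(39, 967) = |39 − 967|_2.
d_2(39, 967) = 1/32

Step 1 — x − y = 39 − 967 = -928. Step 2 — v_2(-928) = 5 (factor: -928 = −(2^5 · 29); the sign does not affect v_p). Step 3 — |x − y|_2 = 2^{-5} = 1/32.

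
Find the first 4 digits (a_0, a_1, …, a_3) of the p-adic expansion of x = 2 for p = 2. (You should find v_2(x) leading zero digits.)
(a_0, …, a_3) = (0, 1, 0, 0)

v_2(2) = 1, so a_0 = ... = a_0 = 0. Factor out: x = 2^1 · u with u = 1 a unit in ℤ_2. Expand u iteratively via a_{v+i} = u_i mod 2, u_{i+1} = (u_i − a_{v+i})/2:
  u_0 = 1;  a_1 = 1;  u_1 = (u_0 − 1)/2 = 0
  u_1 = 0;  a_2 = 0;  u_2 = (u_1 − 0)/2 = 0
  u_2 = 0;  a_3 = 0;  u_3 = (u_2 − 0)/2 = 0
Digits: (0, 1, 0, 0).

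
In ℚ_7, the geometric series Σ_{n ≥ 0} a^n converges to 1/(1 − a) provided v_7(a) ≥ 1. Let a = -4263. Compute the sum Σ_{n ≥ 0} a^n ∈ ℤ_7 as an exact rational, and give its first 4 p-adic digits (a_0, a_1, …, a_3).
Σ a^n = 1/(1 − a) = 1/4264;  first 4 digits = (1, 0, 4, 1)

v_7(a) = 2 ≥ 1, so the series converges in ℤ_7 to 1/(1 − a) = 1/(1 − (-4263)) = 1/4264. Expand this rational in ℤ_7: compute digits iteratively via d_i = x_i mod 7, x_{i+1} = (x_i − d_i)/7. The first 4 digits are (1, 0, 4, 1).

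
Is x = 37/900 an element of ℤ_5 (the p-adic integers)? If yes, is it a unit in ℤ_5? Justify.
x ∉ ℤ_5 (v_5(x) = -2 < 0)

ℤ_5 = {x ∈ ℚ_5 : v_5(x) ≥ 0} and ℤ_5^× = {x ∈ ℤ_5 : v_5(x) = 0}. Here v_5(37/900) = v_5(num) − v_5(den) = -2; compare against these criteria.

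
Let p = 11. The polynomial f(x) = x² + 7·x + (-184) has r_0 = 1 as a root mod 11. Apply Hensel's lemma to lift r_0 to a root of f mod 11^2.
r_1 = 34 (mod 121)

Hensel: r_{i+1} = r_i − f(r_i)·(f′(r_i))^{-1} mod 11^{i+2}, f′(x) = 2x + 7. Iterate:
  r_0 = 1 (mod 11)
  r_1 = 34 (mod 121)
Final: r = 34 satisfies f(r) ≡ 0 mod 11^2.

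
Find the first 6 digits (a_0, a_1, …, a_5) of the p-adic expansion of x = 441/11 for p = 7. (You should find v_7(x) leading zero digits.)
(a_0, …, a_5) = (0, 0, 4, 4, 0, 5)

v_7(441/11) = 2, so a_0 = ... = a_1 = 0. Factor out: x = 7^2 · u with u = 9/11 a unit in ℤ_7. Expand u iteratively via a_{v+i} = u_i mod 7, u_{i+1} = (u_i − a_{v+i})/7:
  u_0 = 9/11;  a_2 = 4;  u_1 = (u_0 − 4)/7 = -5/11
  u_1 = -5/11;  a_3 = 4;  u_2 = (u_1 − 4)/7 = -7/11
  u_2 = -7/11;  a_4 = 0;  u_3 = (u_2 − 0)/7 = -1/11
  u_3 = -1/11;  a_5 = 5;  u_4 = (u_3 − 5)/7 = -8/11
Digits: (0, 0, 4, 4, 0, 5).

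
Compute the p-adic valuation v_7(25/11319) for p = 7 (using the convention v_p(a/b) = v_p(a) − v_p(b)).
v_7(25/11319) = -3

Factor powers of 7 from the numerator and denominator of the reduced fraction: 25 = 7^0 · 25 and 11319 = 7^3 · 33. Apply v_p(a/b) = v_p(a) − v_p(b): v_7(25/11319) = 0 − 3 = -3.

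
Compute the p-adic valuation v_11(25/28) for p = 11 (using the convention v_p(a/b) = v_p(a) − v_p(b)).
v_11(25/28) = 0

Factor powers of 11 from the numerator and denominator of the reduced fraction: 25 = 11^0 · 25 and 28 = 11^0 · 28. Apply v_p(a/b) = v_p(a) − v_p(b): v_11(25/28) = 0 − 0 = 0.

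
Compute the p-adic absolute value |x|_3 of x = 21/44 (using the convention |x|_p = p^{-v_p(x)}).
|21/44|_3 = 1/3

Step 1 — compute v_3(x) by factoring powers of 3 out of the numerator and denominator: v_3(21/44) = 1. Step 2 — apply |x|_p = p^{-v_p(x)} = 3^{-1} = 1/3.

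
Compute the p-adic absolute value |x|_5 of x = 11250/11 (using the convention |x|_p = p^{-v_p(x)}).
|11250/11|_5 = 1/625

Step 1 — compute v_5(x) by factoring powers of 5 out of the numerator and denominator: v_5(11250/11) = 4. Step 2 — apply |x|_p = p^{-v_p(x)} = 5^{-4} = 1/625.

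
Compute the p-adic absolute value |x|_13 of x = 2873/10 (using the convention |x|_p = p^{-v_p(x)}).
|2873/10|_13 = 1/169

Step 1 — compute v_13(x) by factoring powers of 13 out of the numerator and denominator: v_13(2873/10) = 2. Step 2 — apply |x|_p = p^{-v_p(x)} = 13^{-2} = 1/169.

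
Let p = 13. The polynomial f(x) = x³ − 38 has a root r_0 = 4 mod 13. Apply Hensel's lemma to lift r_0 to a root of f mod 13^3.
r_2 = 771 (mod 2197)

Hensel: r_{i+1} = r_i − f(r_i)/f′(r_i) mod 13^{i+2}, where f′(x) = 3x². Iterate:
  r_0 = 4 (mod 13)
  r_1 = 95 (mod 169)
  r_2 = 771 (mod 2197)
Final: r = 771 with f(r) ≡ 0 mod 13^3.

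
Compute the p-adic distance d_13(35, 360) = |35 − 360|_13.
d_13(35, 360) = 1/13

Step 1 — x − y = 35 − 360 = -325. Step 2 — v_13(-325) = 1 (factor: -325 = −(13^1 · 25); the sign does not affect v_p). Step 3 — |x − y|_13 = 13^{-1} = 1/13.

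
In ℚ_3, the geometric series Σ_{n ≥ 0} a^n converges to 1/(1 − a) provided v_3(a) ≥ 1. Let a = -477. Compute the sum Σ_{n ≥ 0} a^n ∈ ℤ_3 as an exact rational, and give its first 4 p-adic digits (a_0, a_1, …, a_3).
Σ a^n = 1/(1 − a) = 1/478;  first 4 digits = (1, 0, 1, 0)

v_3(a) = 2 ≥ 1, so the series converges in ℤ_3 to 1/(1 − a) = 1/(1 − (-477)) = 1/478. Expand this rational in ℤ_3: compute digits iteratively via d_i = x_i mod 3, x_{i+1} = (x_i − d_i)/3. The first 4 digits are (1, 0, 1, 0).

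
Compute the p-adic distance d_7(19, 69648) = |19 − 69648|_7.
d_7(19, 69648) = 1/2401

Step 1 — x − y = 19 − 69648 = -69629. Step 2 — v_7(-69629) = 4 (factor: -69629 = −(7^4 · 29); the sign does not affect v_p). Step 3 — |x − y|_7 = 7^{-4} = 1/2401.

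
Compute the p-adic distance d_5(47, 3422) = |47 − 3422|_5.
d_5(47, 3422) = 1/125

Step 1 — x − y = 47 − 3422 = -3375. Step 2 — v_5(-3375) = 3 (factor: -3375 = −(5^3 · 27); the sign does not affect v_p). Step 3 — |x − y|_5 = 5^{-3} = 1/125.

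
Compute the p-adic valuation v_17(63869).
v_17(63869) = 3

v_17(n) is the largest exponent k such that 17^k divides n. Factor out: 63869 = 17^3 · 13. (Sign doesn't affect v_p.) So v_17(63869) = 3.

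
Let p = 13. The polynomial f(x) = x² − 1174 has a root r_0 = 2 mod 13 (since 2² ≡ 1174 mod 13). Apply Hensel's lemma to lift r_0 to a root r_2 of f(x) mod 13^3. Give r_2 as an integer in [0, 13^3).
r_2 = 1562 (mod 2197)

Hensel's recurrence: r_{i+1} = r_i − f(r_i)·(f′(r_i))^{-1} mod 13^{i+2}, with f′(x) = 2x. Iterate:
  r_0 = 2 (mod 13)
  r_1 = 41 (mod 169)
  r_2 = 1562 (mod 2197)
Final: r_2 = 1562, and one checks f(r_2) ≡ 0 mod 13^3.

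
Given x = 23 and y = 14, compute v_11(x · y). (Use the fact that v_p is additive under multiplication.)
v_11(322) = 0

v_p(x) = 0 (factor: 23 = 11^0 · 23); v_p(y) = 0 (factor: 14 = 11^0 · 14). Additivity: v_p(xy) = v_p(x) + v_p(y) = 0 + 0 = 0. (Direct check: xy = 322 = 11^0 · (322).)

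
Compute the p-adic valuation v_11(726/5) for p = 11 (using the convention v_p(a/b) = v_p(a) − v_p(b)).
v_11(726/5) = 2

Factor powers of 11 from the numerator and denominator of the reduced fraction: 726 = 11^2 · 6 and 5 = 11^0 · 5. Apply v_p(a/b) = v_p(a) − v_p(b): v_11(726/5) = 2 − 0 = 2.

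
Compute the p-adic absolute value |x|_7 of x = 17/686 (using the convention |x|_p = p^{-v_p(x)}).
|17/686|_7 = 343

Step 1 — compute v_7(x) by factoring powers of 7 out of the numerator and denominator: v_7(17/686) = -3. Step 2 — apply |x|_p = p^{-v_p(x)} = 7^{3} = 343.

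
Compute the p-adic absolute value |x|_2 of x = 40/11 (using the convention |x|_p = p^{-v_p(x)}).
|40/11|_2 = 1/8

Step 1 — compute v_2(x) by factoring powers of 2 out of the numerator and denominator: v_2(40/11) = 3. Step 2 — apply |x|_p = p^{-v_p(x)} = 2^{-3} = 1/8.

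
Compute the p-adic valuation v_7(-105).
v_7(-105) = 1

v_7(n) is the largest exponent k such that 7^k divides n. Factor out: -105 = -7^1 · 15. (Sign doesn't affect v_p.) So v_7(-105) = 1.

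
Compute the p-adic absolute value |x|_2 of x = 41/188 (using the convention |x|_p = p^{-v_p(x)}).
|41/188|_2 = 4

Step 1 — compute v_2(x) by factoring powers of 2 out of the numerator and denominator: v_2(41/188) = -2. Step 2 — apply |x|_p = p^{-v_p(x)} = 2^{2} = 4.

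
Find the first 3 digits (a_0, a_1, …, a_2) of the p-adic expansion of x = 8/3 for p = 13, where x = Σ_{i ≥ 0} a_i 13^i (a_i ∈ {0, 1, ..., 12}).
(a_0, …, a_2) = (7, 4, 4)

v_13(8/3) = 0 (numerator and denominator both coprime to 13), so x ∈ ℤ_13^×. Compute digits iteratively via a_i = x_i mod 13, x_{i+1} = (x_i − a_i)/13, with x_0 = x:
  x_0 = 8/3;  a_0 = 7;  x_1 = (x_0 − 7)/13 = -1/3
  x_1 = -1/3;  a_1 = 4;  x_2 = (x_1 − 4)/13 = -1/3
  x_2 = -1/3;  a_2 = 4;  x_3 = (x_2 − 4)/13 = -1/3
Digits: (7, 4, 4).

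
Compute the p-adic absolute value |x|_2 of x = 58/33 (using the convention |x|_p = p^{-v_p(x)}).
|58/33|_2 = 1/2

Step 1 — compute v_2(x) by factoring powers of 2 out of the numerator and denominator: v_2(58/33) = 1. Step 2 — apply |x|_p = p^{-v_p(x)} = 2^{-1} = 1/2.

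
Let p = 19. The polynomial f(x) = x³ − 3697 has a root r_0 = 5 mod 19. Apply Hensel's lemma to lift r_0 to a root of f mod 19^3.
r_2 = 404 (mod 6859)

Hensel: r_{i+1} = r_i − f(r_i)/f′(r_i) mod 19^{i+2}, where f′(x) = 3x². Iterate:
  r_0 = 5 (mod 19)
  r_1 = 43 (mod 361)
  r_2 = 404 (mod 6859)
Final: r = 404 with f(r) ≡ 0 mod 19^3.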